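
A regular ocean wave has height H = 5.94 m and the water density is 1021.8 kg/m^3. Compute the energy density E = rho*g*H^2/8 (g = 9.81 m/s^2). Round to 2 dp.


E = (1/8) * rho * g * H^2
E = (1/8) * 1021.8 * 9.81 * 5.94^2
E = 0.125 * 1021.8 * 9.81 * 35.2836
E = 44209.72 J/m^2

44209.72


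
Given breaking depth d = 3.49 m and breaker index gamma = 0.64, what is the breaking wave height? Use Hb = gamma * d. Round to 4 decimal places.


Hb = gamma * d
Hb = 0.64 * 3.49
Hb = 2.2336 m

2.2336


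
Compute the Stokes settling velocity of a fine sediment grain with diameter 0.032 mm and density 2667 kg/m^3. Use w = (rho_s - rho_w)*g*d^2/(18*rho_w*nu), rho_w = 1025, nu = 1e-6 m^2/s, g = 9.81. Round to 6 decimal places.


w = (rho_s - rho_w) * g * d^2 / (18 * rho_w * nu)
d = 0.032 mm = 0.000032 m
rho_s - rho_w = 2667 - 1025 = 1642
Numerator = 1642 * 9.81 * (0.000032)^2 = 0.000016494612
Denominator = 18 * 1025 * 1e-6 = 0.018450
w = 0.000894 m/s

0.000894


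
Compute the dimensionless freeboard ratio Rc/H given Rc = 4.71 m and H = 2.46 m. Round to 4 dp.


Relative freeboard = Rc / H
= 4.71 / 2.46
= 1.9146

1.9146


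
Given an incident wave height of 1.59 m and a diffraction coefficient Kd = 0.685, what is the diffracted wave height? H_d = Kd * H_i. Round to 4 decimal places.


H_d = Kd * H_i
H_d = 0.685 * 1.59
H_d = 1.0892 m

1.0892


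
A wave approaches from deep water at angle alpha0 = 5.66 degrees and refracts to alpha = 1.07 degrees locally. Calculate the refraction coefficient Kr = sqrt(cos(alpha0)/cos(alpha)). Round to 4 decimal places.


Kr = sqrt(cos(alpha0) / cos(alpha))
cos(5.66) = 0.995125
cos(1.07) = 0.999826
Kr = sqrt(0.995125 / 0.999826)
Kr = sqrt(0.995298)
Kr = 0.9976

0.9976


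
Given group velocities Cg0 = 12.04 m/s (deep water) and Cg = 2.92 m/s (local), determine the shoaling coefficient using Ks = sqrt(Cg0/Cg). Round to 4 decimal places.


Ks = sqrt(Cg0 / Cg)
Ks = sqrt(12.04 / 2.92)
Ks = sqrt(4.1233)
Ks = 2.0306

2.0306


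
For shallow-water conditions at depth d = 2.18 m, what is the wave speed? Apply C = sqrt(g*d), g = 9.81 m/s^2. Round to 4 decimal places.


Using the shallow-water approximation:
C = sqrt(g * d) = sqrt(9.81 * 2.18)
C = sqrt(21.3858)
C = 4.6245 m/s

4.6245


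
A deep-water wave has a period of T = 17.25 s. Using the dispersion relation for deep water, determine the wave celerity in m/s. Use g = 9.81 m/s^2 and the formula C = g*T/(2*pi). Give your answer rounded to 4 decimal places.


We use the deep-water celerity formula:
C = g * T / (2 * pi)
C = 9.81 * 17.25 / (2 * 3.14159...)
C = 169.222500 / 6.283185
C = 26.9326 m/s

26.9326


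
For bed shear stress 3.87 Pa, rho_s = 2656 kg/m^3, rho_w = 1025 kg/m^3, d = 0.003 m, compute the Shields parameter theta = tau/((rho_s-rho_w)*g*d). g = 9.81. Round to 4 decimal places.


theta = tau / ((rho_s - rho_w) * g * d)
rho_s - rho_w = 2656 - 1025 = 1631
Denominator = 1631 * 9.81 * 0.003 = 48.000330
theta = 3.87 / 48.000330
theta = 0.0806

0.0806


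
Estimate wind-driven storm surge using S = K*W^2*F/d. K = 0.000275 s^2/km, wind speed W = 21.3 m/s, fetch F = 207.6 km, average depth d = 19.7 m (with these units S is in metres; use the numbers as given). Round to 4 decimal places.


S = K * W^2 * F / d
W^2 = 21.3^2 = 453.69
S = 0.000275 * 453.69 * 207.6 / 19.7
Numerator = 0.000275 * 453.69 * 207.6 = 25.901162
S = 25.901162 / 19.7 = 1.3148 m

1.3148


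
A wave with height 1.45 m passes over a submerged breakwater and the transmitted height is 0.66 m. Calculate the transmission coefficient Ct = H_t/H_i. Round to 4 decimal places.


Ct = H_t / H_i
Ct = 0.66 / 1.45
Ct = 0.4552

0.4552


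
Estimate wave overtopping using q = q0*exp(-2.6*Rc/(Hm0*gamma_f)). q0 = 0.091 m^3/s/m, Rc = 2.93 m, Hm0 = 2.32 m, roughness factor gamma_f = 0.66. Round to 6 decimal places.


q = q0 * exp(-2.6 * Rc / (Hm0 * gamma_f))
Exponent = -2.6 * 2.93 / (2.32 * 0.66)
= -2.6 * 2.93 / 1.5312
= -4.975183
exp(-4.975183) = 0.006907
q = 0.091 * 0.006907
q = 0.000629 m^3/s/m

0.000629


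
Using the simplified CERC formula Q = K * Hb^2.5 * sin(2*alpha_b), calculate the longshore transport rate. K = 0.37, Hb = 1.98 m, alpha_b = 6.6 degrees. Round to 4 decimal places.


Q = K * Hb^2.5 * sin(2 * alpha_b)
Hb^2.5 = 1.98^2.5 = 5.516492
sin(2 * 6.6) = sin(13.2) = 0.228351
Q = 0.37 * 5.516492 * 0.228351
Q = 0.4661 m^3/s

0.4661


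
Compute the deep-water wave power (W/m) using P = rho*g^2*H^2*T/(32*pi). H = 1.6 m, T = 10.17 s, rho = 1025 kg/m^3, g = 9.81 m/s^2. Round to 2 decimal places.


P = rho * g^2 * H^2 * T / (32 * pi)
P = 1025 * 9.81^2 * 1.6^2 * 10.17 / (32 * pi)
P = 1025 * 96.2361 * 2.5600 * 10.17 / 100.53096
P = 25546.00 W/m

25546.00


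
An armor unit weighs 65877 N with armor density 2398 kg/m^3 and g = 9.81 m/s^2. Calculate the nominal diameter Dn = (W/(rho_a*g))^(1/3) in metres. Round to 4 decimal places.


V = W / (rho_a * g)
V = 65877 / (2398 * 9.81)
V = 65877 / 23524.38
V = 2.800371 m^3
Dn = V^(1/3) = 2.800371^(1/3)
Dn = 1.4095 m

1.4095


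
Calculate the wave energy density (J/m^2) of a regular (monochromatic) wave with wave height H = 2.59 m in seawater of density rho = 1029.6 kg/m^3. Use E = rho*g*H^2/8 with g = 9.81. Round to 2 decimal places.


E = (1/8) * rho * g * H^2
E = (1/8) * 1029.6 * 9.81 * 2.59^2
E = 0.125 * 1029.6 * 9.81 * 6.7081
E = 8469.29 J/m^2

8469.29


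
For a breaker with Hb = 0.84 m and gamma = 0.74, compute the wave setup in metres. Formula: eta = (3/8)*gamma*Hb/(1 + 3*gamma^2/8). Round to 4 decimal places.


eta = (3/8) * gamma * Hb / (1 + 3*gamma^2/8)
Numerator = (3/8) * 0.74 * 0.84 = 0.233100
Denominator = 1 + 3*0.74^2/8 = 1 + 0.205350 = 1.205350
eta = 0.233100 / 1.205350
eta = 0.1934 m

0.1934


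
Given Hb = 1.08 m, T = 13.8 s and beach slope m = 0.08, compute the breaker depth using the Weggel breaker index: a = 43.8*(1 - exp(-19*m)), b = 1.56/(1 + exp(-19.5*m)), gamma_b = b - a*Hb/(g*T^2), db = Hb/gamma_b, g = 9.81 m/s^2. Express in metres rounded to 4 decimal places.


a = 43.8 * (1 - exp(-19 * m))
exp(-19 * 0.08) = exp(-1.5200) = 0.218712
a = 43.8 * (1 - 0.218712) = 34.220419
b = 1.56 / (1 + exp(-19.5 * m))
exp(-19.5 * 0.08) = exp(-1.5600) = 0.210136
b = 1.56 / (1 + 0.210136) = 1.289111
Hb / (g * T^2) = 1.08 / (9.81 * 13.8^2) = 1.08 / 1868.2164 = 0.00057809
gamma_b = b - a * Hb/(g*T^2) = 1.289111 - 34.220419 * 0.00057809 = 1.269329
db = Hb / gamma_b = 1.08 / 1.269329
db = 0.8508 m

0.8508


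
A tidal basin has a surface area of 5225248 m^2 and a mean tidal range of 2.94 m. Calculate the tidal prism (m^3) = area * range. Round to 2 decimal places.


Tidal prism = Area * Tidal range
P = 5225248 * 2.94
P = 15362229.12 m^3

15362229.12


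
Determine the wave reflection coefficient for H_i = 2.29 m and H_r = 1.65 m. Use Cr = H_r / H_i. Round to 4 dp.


Cr = H_r / H_i
Cr = 1.65 / 2.29
Cr = 0.7205

0.7205


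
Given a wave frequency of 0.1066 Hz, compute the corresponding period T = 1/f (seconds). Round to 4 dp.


T = 1 / f
T = 1 / 0.1066
T = 9.3809 s

9.3809


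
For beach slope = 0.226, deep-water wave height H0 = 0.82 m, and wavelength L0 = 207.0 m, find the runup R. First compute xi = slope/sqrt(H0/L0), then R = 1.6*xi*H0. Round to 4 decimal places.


xi = slope / sqrt(H0/L0)
H0/L0 = 0.82/207.0 = 0.003961
sqrt(0.003961) = 0.062939
xi = 0.226 / 0.062939 = 3.590763
R = 1.6 * xi * H0 = 1.6 * 3.590763 * 0.82
R = 4.7111 m

4.7111


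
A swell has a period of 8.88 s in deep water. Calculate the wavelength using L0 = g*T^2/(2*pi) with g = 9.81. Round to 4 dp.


L0 = g * T^2 / (2 * pi)
L0 = 9.81 * 8.88^2 / (2 * pi)
L0 = 9.81 * 78.8544 / 6.28319
L0 = 773.5617 / 6.28319
L0 = 123.1162 m

123.1162


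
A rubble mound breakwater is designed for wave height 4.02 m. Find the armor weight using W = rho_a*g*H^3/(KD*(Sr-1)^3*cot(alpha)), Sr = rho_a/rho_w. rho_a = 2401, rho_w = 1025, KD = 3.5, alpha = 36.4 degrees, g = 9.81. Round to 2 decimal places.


Sr = rho_a / rho_w = 2401 / 1025 = 2.342439
(Sr - 1) = 1.342439
(Sr - 1)^3 = 2.419266
cot(36.4) = 1 / tan(36.4) = 1 / 0.737264 = 1.356367
Numerator = 2401 * 9.81 * 4.02^3 = 1530168.7443
Denominator = 3.5 * 2.419266 * 1.356367 = 11.484946
W = 1530168.7443 / 11.484946
W = 133232.56 N

133232.56


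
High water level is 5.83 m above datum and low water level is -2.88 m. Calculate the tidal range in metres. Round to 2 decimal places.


Tidal range = High water - Low water
Tidal range = 5.83 - (-2.88)
Tidal range = 8.71 m

8.71


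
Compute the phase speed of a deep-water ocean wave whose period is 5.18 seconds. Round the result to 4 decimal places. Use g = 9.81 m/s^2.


We use the deep-water celerity formula:
C = g * T / (2 * pi)
C = 9.81 * 5.18 / (2 * 3.14159...)
C = 50.815800 / 6.283185
C = 8.0876 m/s

8.0876


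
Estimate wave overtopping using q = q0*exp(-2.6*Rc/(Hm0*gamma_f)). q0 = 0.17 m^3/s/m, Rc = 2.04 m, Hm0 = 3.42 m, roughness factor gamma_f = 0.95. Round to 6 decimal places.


q = q0 * exp(-2.6 * Rc / (Hm0 * gamma_f))
Exponent = -2.6 * 2.04 / (3.42 * 0.95)
= -2.6 * 2.04 / 3.2490
= -1.632502
exp(-1.632502) = 0.195440
q = 0.17 * 0.195440
q = 0.033225 m^3/s/m

0.033225


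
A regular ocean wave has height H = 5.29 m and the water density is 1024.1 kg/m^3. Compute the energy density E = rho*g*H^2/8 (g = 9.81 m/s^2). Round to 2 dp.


E = (1/8) * rho * g * H^2
E = (1/8) * 1024.1 * 9.81 * 5.29^2
E = 0.125 * 1024.1 * 9.81 * 27.9841
E = 35142.51 J/m^2

35142.51


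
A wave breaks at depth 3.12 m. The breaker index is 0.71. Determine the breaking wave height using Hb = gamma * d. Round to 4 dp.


Hb = gamma * d
Hb = 0.71 * 3.12
Hb = 2.2152 m

2.2152


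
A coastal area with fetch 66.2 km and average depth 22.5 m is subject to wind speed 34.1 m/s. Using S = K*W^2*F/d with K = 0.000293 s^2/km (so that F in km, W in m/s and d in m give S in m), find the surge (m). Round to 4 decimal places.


S = K * W^2 * F / d
W^2 = 34.1^2 = 1162.81
S = 0.000293 * 1162.81 * 66.2 / 22.5
Numerator = 0.000293 * 1162.81 * 66.2 = 22.554560
S = 22.554560 / 22.5 = 1.0024 m

1.0024


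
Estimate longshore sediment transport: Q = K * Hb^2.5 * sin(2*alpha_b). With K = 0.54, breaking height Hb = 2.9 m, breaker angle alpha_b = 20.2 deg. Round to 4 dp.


Q = K * Hb^2.5 * sin(2 * alpha_b)
Hb^2.5 = 2.9^2.5 = 14.321714
sin(2 * 20.2) = sin(40.4) = 0.648120
Q = 0.54 * 14.321714 * 0.648120
Q = 5.0124 m^3/s

5.0124


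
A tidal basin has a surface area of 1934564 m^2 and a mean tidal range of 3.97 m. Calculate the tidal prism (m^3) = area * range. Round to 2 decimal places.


Tidal prism = Area * Tidal range
P = 1934564 * 3.97
P = 7680219.08 m^3

7680219.08


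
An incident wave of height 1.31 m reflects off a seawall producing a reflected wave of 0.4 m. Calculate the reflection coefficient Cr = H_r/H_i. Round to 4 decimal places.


Cr = H_r / H_i
Cr = 0.4 / 1.31
Cr = 0.3053

0.3053


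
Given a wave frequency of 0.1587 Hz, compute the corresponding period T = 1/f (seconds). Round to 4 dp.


T = 1 / f
T = 1 / 0.1587
T = 6.3012 s

6.3012


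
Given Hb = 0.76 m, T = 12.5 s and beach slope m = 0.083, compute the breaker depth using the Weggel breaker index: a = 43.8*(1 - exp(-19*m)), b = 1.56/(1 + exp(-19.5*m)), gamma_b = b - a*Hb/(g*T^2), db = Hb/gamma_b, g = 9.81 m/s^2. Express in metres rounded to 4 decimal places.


a = 43.8 * (1 - exp(-19 * m))
exp(-19 * 0.083) = exp(-1.5770) = 0.206594
a = 43.8 * (1 - 0.206594) = 34.751185
b = 1.56 / (1 + exp(-19.5 * m))
exp(-19.5 * 0.083) = exp(-1.6185) = 0.198196
b = 1.56 / (1 + 0.198196) = 1.301958
Hb / (g * T^2) = 0.76 / (9.81 * 12.5^2) = 0.76 / 1532.8125 = 0.00049582
gamma_b = b - a * Hb/(g*T^2) = 1.301958 - 34.751185 * 0.00049582 = 1.284727
db = Hb / gamma_b = 0.76 / 1.284727
db = 0.5916 m

0.5916


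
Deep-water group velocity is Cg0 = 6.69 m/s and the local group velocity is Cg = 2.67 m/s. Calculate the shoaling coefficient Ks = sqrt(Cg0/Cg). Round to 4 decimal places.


Ks = sqrt(Cg0 / Cg)
Ks = sqrt(6.69 / 2.67)
Ks = sqrt(2.5056)
Ks = 1.5829

1.5829


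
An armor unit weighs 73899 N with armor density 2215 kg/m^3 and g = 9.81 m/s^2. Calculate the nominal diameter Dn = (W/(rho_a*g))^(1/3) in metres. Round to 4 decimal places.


V = W / (rho_a * g)
V = 73899 / (2215 * 9.81)
V = 73899 / 21729.15
V = 3.400915 m^3
Dn = V^(1/3) = 3.400915^(1/3)
Dn = 1.5038 m

1.5038


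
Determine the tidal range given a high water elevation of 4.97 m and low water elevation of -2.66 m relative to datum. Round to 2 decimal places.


Tidal range = High water - Low water
Tidal range = 4.97 - (-2.66)
Tidal range = 7.63 m

7.63


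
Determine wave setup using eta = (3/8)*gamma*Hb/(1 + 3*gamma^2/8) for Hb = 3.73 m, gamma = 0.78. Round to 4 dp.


eta = (3/8) * gamma * Hb / (1 + 3*gamma^2/8)
Numerator = (3/8) * 0.78 * 3.73 = 1.091025
Denominator = 1 + 3*0.78^2/8 = 1 + 0.228150 = 1.228150
eta = 1.091025 / 1.228150
eta = 0.8883 m

0.8883


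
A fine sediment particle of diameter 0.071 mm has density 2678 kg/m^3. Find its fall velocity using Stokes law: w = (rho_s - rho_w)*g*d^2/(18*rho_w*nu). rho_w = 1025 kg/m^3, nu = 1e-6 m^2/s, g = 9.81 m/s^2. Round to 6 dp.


w = (rho_s - rho_w) * g * d^2 / (18 * rho_w * nu)
d = 0.071 mm = 0.000071 m
rho_s - rho_w = 2678 - 1025 = 1653
Numerator = 1653 * 9.81 * (0.000071)^2 = 0.000081744503
Denominator = 18 * 1025 * 1e-6 = 0.018450
w = 0.004431 m/s

0.004431


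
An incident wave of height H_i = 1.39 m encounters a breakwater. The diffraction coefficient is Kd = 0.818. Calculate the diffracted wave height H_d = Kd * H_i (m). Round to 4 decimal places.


H_d = Kd * H_i
H_d = 0.818 * 1.39
H_d = 1.1370 m

1.1370


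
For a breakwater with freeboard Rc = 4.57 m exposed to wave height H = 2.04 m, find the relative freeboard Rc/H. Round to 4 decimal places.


Relative freeboard = Rc / H
= 4.57 / 2.04
= 2.2402

2.2402


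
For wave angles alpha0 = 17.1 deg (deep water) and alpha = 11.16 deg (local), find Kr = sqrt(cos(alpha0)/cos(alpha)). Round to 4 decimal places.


Kr = sqrt(cos(alpha0) / cos(alpha))
cos(17.1) = 0.955793
cos(11.16) = 0.981091
Kr = sqrt(0.955793 / 0.981091)
Kr = sqrt(0.974215)
Kr = 0.9870

0.9870


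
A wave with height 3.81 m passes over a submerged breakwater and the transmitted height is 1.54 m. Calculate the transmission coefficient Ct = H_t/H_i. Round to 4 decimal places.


Ct = H_t / H_i
Ct = 1.54 / 3.81
Ct = 0.4042

0.4042


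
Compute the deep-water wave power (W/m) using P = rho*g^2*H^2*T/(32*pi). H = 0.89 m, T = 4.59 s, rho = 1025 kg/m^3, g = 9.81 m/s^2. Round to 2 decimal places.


P = rho * g^2 * H^2 * T / (32 * pi)
P = 1025 * 9.81^2 * 0.89^2 * 4.59 / (32 * pi)
P = 1025 * 96.2361 * 0.7921 * 4.59 / 100.53096
P = 3567.42 W/m

3567.42


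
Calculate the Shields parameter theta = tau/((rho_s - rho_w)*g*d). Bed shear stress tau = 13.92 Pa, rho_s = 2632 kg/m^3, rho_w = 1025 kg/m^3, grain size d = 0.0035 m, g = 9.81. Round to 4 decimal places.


theta = tau / ((rho_s - rho_w) * g * d)
rho_s - rho_w = 2632 - 1025 = 1607
Denominator = 1607 * 9.81 * 0.0035 = 55.176345
theta = 13.92 / 55.176345
theta = 0.2523

0.2523


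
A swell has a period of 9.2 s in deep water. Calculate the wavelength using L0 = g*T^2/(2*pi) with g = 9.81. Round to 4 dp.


L0 = g * T^2 / (2 * pi)
L0 = 9.81 * 9.2^2 / (2 * pi)
L0 = 9.81 * 84.6400 / 6.28319
L0 = 830.3184 / 6.28319
L0 = 132.1493 m

132.1493


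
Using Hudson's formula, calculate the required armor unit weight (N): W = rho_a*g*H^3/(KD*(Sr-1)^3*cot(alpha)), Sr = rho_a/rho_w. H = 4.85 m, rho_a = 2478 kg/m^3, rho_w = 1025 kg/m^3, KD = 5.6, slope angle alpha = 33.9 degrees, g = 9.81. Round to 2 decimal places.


Sr = rho_a / rho_w = 2478 / 1025 = 2.417561
(Sr - 1) = 1.417561
(Sr - 1)^3 = 2.848559
cot(33.9) = 1 / tan(33.9) = 1 / 0.671972 = 1.488157
Numerator = 2478 * 9.81 * 4.85^3 = 2773291.5298
Denominator = 5.6 * 2.848559 * 1.488157 = 23.738978
W = 2773291.5298 / 23.738978
W = 116824.38 N

116824.38


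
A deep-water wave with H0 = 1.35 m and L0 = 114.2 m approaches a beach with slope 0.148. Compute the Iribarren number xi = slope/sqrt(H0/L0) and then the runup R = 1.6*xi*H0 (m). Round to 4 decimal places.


xi = slope / sqrt(H0/L0)
H0/L0 = 1.35/114.2 = 0.011821
sqrt(0.011821) = 0.108726
xi = 0.148 / 0.108726 = 1.361219
R = 1.6 * xi * H0 = 1.6 * 1.361219 * 1.35
R = 2.9402 m

2.9402


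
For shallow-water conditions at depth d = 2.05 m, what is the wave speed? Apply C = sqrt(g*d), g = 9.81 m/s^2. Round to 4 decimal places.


Using the shallow-water approximation:
C = sqrt(g * d) = sqrt(9.81 * 2.05)
C = sqrt(20.1105)
C = 4.4845 m/s

4.4845


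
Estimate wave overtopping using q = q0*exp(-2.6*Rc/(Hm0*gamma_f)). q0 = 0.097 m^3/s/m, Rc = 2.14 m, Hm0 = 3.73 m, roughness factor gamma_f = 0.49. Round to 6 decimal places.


q = q0 * exp(-2.6 * Rc / (Hm0 * gamma_f))
Exponent = -2.6 * 2.14 / (3.73 * 0.49)
= -2.6 * 2.14 / 1.8277
= -3.044263
exp(-3.044263) = 0.047631
q = 0.097 * 0.047631
q = 0.004620 m^3/s/m

0.004620


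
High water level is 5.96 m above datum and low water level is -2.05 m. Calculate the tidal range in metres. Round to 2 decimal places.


Tidal range = High water - Low water
Tidal range = 5.96 - (-2.05)
Tidal range = 8.01 m

8.01


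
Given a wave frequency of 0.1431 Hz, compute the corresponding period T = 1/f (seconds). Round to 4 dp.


T = 1 / f
T = 1 / 0.1431
T = 6.9881 s

6.9881


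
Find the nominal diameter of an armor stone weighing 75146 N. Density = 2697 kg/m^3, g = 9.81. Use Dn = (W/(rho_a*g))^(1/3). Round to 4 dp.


V = W / (rho_a * g)
V = 75146 / (2697 * 9.81)
V = 75146 / 26457.57
V = 2.840246 m^3
Dn = V^(1/3) = 2.840246^(1/3)
Dn = 1.4162 m

1.4162


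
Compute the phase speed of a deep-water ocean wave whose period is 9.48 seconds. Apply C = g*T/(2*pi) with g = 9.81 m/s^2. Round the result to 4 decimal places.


We use the deep-water celerity formula:
C = g * T / (2 * pi)
C = 9.81 * 9.48 / (2 * 3.14159...)
C = 92.998800 / 6.283185
C = 14.8012 m/s

14.8012


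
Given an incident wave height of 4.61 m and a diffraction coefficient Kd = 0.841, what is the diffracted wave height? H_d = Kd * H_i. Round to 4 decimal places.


H_d = Kd * H_i
H_d = 0.841 * 4.61
H_d = 3.8770 m

3.8770


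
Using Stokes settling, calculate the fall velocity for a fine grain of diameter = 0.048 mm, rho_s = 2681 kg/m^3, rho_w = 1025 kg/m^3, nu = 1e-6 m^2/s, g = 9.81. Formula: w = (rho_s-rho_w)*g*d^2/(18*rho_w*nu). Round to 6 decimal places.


w = (rho_s - rho_w) * g * d^2 / (18 * rho_w * nu)
d = 0.048 mm = 0.000048 m
rho_s - rho_w = 2681 - 1025 = 1656
Numerator = 1656 * 9.81 * (0.000048)^2 = 0.000037429309
Denominator = 18 * 1025 * 1e-6 = 0.018450
w = 0.002029 m/s

0.002029


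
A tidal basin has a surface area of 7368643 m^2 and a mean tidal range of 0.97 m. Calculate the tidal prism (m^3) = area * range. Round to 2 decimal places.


Tidal prism = Area * Tidal range
P = 7368643 * 0.97
P = 7147583.71 m^3

7147583.71


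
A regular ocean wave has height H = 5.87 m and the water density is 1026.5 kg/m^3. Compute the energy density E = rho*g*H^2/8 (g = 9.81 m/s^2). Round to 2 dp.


E = (1/8) * rho * g * H^2
E = (1/8) * 1026.5 * 9.81 * 5.87^2
E = 0.125 * 1026.5 * 9.81 * 34.4569
E = 43372.47 J/m^2

43372.47


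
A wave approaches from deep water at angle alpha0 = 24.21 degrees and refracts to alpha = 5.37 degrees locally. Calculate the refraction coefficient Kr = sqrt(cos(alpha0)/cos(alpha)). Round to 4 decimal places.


Kr = sqrt(cos(alpha0) / cos(alpha))
cos(24.21) = 0.912049
cos(5.37) = 0.995611
Kr = sqrt(0.912049 / 0.995611)
Kr = sqrt(0.916069)
Kr = 0.9571

0.9571


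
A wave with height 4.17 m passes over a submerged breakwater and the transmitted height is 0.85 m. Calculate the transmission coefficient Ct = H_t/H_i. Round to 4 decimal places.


Ct = H_t / H_i
Ct = 0.85 / 4.17
Ct = 0.2038

0.2038


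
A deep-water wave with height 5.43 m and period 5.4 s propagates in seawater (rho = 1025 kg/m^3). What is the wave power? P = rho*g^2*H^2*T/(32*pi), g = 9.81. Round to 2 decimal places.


P = rho * g^2 * H^2 * T / (32 * pi)
P = 1025 * 9.81^2 * 5.43^2 * 5.4 / (32 * pi)
P = 1025 * 96.2361 * 29.4849 * 5.4 / 100.53096
P = 156226.77 W/m

156226.77


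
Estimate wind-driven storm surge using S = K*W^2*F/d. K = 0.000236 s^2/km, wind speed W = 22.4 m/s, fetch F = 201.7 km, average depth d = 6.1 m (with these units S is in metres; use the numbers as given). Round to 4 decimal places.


S = K * W^2 * F / d
W^2 = 22.4^2 = 501.76
S = 0.000236 * 501.76 * 201.7 / 6.1
Numerator = 0.000236 * 501.76 * 201.7 = 23.884378
S = 23.884378 / 6.1 = 3.9155 m

3.9155


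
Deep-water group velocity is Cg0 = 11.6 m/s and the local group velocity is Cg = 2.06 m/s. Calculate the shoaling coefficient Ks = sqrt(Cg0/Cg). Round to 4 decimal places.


Ks = sqrt(Cg0 / Cg)
Ks = sqrt(11.6 / 2.06)
Ks = sqrt(5.6311)
Ks = 2.3730

2.3730


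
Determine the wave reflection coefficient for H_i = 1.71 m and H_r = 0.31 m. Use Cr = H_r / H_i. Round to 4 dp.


Cr = H_r / H_i
Cr = 0.31 / 1.71
Cr = 0.1813

0.1813


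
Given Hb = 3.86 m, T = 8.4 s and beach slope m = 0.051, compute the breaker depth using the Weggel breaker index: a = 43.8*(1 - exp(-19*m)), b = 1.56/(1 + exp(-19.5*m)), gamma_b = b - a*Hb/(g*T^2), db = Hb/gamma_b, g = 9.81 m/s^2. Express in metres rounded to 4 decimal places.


a = 43.8 * (1 - exp(-19 * m))
exp(-19 * 0.051) = exp(-0.9690) = 0.379462
a = 43.8 * (1 - 0.379462) = 27.179551
b = 1.56 / (1 + exp(-19.5 * m))
exp(-19.5 * 0.051) = exp(-0.9945) = 0.369908
b = 1.56 / (1 + 0.369908) = 1.138762
Hb / (g * T^2) = 3.86 / (9.81 * 8.4^2) = 3.86 / 692.1936 = 0.00557647
gamma_b = b - a * Hb/(g*T^2) = 1.138762 - 27.179551 * 0.00557647 = 0.987196
db = Hb / gamma_b = 3.86 / 0.987196
db = 3.9101 m

3.9101


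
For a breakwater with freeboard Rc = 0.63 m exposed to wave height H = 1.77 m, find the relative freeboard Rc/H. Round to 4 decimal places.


Relative freeboard = Rc / H
= 0.63 / 1.77
= 0.3559

0.3559


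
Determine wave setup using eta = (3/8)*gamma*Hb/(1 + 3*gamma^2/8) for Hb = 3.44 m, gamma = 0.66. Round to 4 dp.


eta = (3/8) * gamma * Hb / (1 + 3*gamma^2/8)
Numerator = (3/8) * 0.66 * 3.44 = 0.851400
Denominator = 1 + 3*0.66^2/8 = 1 + 0.163350 = 1.163350
eta = 0.851400 / 1.163350
eta = 0.7319 m

0.7319


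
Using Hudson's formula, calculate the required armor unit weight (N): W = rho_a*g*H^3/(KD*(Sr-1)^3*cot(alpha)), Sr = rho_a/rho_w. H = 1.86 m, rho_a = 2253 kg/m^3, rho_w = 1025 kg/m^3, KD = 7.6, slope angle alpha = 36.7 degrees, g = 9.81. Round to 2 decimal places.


Sr = rho_a / rho_w = 2253 / 1025 = 2.198049
(Sr - 1) = 1.198049
(Sr - 1)^3 = 1.719584
cot(36.7) = 1 / tan(36.7) = 1 / 0.745377 = 1.341603
Numerator = 2253 * 9.81 * 1.86^3 = 142222.7369
Denominator = 7.6 * 1.719584 * 1.341603 = 17.533196
W = 142222.7369 / 17.533196
W = 8111.63 N

8111.63


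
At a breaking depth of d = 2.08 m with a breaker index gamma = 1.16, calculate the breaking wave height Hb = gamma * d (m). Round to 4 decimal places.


Hb = gamma * d
Hb = 1.16 * 2.08
Hb = 2.4128 m

2.4128


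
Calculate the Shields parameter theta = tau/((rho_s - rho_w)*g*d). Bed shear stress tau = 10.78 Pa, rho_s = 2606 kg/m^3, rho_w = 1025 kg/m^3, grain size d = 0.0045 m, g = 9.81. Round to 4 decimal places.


theta = tau / ((rho_s - rho_w) * g * d)
rho_s - rho_w = 2606 - 1025 = 1581
Denominator = 1581 * 9.81 * 0.0045 = 69.793245
theta = 10.78 / 69.793245
theta = 0.1545

0.1545


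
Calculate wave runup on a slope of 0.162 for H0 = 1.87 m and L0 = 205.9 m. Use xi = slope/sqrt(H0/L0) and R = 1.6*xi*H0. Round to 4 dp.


xi = slope / sqrt(H0/L0)
H0/L0 = 1.87/205.9 = 0.009082
sqrt(0.009082) = 0.095300
xi = 0.162 / 0.095300 = 1.699896
R = 1.6 * xi * H0 = 1.6 * 1.699896 * 1.87
R = 5.0861 m

5.0861


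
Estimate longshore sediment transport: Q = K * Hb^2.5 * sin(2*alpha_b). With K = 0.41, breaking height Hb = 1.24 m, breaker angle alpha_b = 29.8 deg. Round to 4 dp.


Q = K * Hb^2.5 * sin(2 * alpha_b)
Hb^2.5 = 1.24^2.5 = 1.712199
sin(2 * 29.8) = sin(59.6) = 0.862514
Q = 0.41 * 1.712199 * 0.862514
Q = 0.6055 m^3/s

0.6055


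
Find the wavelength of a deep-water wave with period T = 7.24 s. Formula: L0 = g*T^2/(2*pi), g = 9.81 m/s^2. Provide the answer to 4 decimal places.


L0 = g * T^2 / (2 * pi)
L0 = 9.81 * 7.24^2 / (2 * pi)
L0 = 9.81 * 52.4176 / 6.28319
L0 = 514.2167 / 6.28319
L0 = 81.8401 m

81.8401


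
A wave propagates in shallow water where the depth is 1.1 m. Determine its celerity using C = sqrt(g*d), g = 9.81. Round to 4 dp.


Using the shallow-water approximation:
C = sqrt(g * d) = sqrt(9.81 * 1.1)
C = sqrt(10.7910)
C = 3.2850 m/s

3.2850


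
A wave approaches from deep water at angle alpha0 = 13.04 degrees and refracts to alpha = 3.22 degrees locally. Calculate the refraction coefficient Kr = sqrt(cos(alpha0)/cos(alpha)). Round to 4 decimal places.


Kr = sqrt(cos(alpha0) / cos(alpha))
cos(13.04) = 0.974213
cos(3.22) = 0.998421
Kr = sqrt(0.974213 / 0.998421)
Kr = sqrt(0.975753)
Kr = 0.9878

0.9878


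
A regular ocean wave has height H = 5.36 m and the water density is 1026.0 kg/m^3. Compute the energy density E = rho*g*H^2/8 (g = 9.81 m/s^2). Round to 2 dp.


E = (1/8) * rho * g * H^2
E = (1/8) * 1026.0 * 9.81 * 5.36^2
E = 0.125 * 1026.0 * 9.81 * 28.7296
E = 36145.64 J/m^2

36145.64


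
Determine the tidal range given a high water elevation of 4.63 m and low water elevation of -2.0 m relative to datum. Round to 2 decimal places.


Tidal range = High water - Low water
Tidal range = 4.63 - (-2.0)
Tidal range = 6.63 m

6.63


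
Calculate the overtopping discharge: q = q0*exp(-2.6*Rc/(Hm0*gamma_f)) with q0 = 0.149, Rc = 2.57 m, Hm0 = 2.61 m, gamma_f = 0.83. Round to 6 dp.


q = q0 * exp(-2.6 * Rc / (Hm0 * gamma_f))
Exponent = -2.6 * 2.57 / (2.61 * 0.83)
= -2.6 * 2.57 / 2.1663
= -3.084522
exp(-3.084522) = 0.045752
q = 0.149 * 0.045752
q = 0.006817 m^3/s/m

0.006817


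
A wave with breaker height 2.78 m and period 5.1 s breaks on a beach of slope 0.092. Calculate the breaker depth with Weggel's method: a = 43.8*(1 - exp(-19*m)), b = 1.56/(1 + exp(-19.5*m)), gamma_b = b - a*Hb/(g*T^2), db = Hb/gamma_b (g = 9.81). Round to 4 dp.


a = 43.8 * (1 - exp(-19 * m))
exp(-19 * 0.092) = exp(-1.7480) = 0.174122
a = 43.8 * (1 - 0.174122) = 36.173463
b = 1.56 / (1 + exp(-19.5 * m))
exp(-19.5 * 0.092) = exp(-1.7940) = 0.166294
b = 1.56 / (1 + 0.166294) = 1.337571
Hb / (g * T^2) = 2.78 / (9.81 * 5.1^2) = 2.78 / 255.1581 = 0.01089521
gamma_b = b - a * Hb/(g*T^2) = 1.337571 - 36.173463 * 0.01089521 = 0.943453
db = Hb / gamma_b = 2.78 / 0.943453
db = 2.9466 m

2.9466


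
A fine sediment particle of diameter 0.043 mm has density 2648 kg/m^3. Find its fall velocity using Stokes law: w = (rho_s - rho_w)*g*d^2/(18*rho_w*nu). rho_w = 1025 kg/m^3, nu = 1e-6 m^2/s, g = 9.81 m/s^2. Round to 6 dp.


w = (rho_s - rho_w) * g * d^2 / (18 * rho_w * nu)
d = 0.043 mm = 0.000043 m
rho_s - rho_w = 2648 - 1025 = 1623
Numerator = 1623 * 9.81 * (0.000043)^2 = 0.000029439094
Denominator = 18 * 1025 * 1e-6 = 0.018450
w = 0.001596 m/s

0.001596


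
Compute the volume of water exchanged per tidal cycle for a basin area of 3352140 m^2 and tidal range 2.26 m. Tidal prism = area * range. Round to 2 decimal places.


Tidal prism = Area * Tidal range
P = 3352140 * 2.26
P = 7575836.40 m^3

7575836.40


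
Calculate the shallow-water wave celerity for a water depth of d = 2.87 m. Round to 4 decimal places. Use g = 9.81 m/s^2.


Using the shallow-water approximation:
C = sqrt(g * d) = sqrt(9.81 * 2.87)
C = sqrt(28.1547)
C = 5.3061 m/s

5.3061


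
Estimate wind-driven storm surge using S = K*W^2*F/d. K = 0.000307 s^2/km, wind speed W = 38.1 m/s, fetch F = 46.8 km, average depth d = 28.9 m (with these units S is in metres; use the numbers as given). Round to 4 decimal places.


S = K * W^2 * F / d
W^2 = 38.1^2 = 1451.61
S = 0.000307 * 1451.61 * 46.8 / 28.9
Numerator = 0.000307 * 1451.61 * 46.8 = 20.856152
S = 20.856152 / 28.9 = 0.7217 m

0.7217


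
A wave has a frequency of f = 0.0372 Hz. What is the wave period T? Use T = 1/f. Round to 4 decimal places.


T = 1 / f
T = 1 / 0.0372
T = 26.8817 s

26.8817


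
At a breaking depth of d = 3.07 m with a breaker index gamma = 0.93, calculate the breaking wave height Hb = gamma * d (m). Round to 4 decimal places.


Hb = gamma * d
Hb = 0.93 * 3.07
Hb = 2.8551 m

2.8551


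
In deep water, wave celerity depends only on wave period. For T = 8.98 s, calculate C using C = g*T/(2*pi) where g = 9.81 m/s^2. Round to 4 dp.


We use the deep-water celerity formula:
C = g * T / (2 * pi)
C = 9.81 * 8.98 / (2 * 3.14159...)
C = 88.093800 / 6.283185
C = 14.0206 m/s

14.0206


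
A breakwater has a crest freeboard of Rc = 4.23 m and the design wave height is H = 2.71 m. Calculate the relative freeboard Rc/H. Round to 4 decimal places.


Relative freeboard = Rc / H
= 4.23 / 2.71
= 1.5609

1.5609


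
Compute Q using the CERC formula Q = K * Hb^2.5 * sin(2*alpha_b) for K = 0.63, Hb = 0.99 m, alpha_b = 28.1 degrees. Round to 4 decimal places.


Q = K * Hb^2.5 * sin(2 * alpha_b)
Hb^2.5 = 0.99^2.5 = 0.975187
sin(2 * 28.1) = sin(56.2) = 0.830984
Q = 0.63 * 0.975187 * 0.830984
Q = 0.5105 m^3/s

0.5105


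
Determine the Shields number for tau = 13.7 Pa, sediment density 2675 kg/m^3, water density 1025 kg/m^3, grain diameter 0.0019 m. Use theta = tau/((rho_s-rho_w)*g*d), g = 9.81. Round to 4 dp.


theta = tau / ((rho_s - rho_w) * g * d)
rho_s - rho_w = 2675 - 1025 = 1650
Denominator = 1650 * 9.81 * 0.0019 = 30.754350
theta = 13.7 / 30.754350
theta = 0.4455

0.4455


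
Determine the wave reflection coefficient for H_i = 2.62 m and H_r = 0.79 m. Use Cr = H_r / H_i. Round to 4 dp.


Cr = H_r / H_i
Cr = 0.79 / 2.62
Cr = 0.3015

0.3015


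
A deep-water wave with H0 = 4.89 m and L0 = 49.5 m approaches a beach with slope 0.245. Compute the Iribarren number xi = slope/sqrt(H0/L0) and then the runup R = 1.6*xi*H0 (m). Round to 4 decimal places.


xi = slope / sqrt(H0/L0)
H0/L0 = 4.89/49.5 = 0.098788
sqrt(0.098788) = 0.314305
xi = 0.245 / 0.314305 = 0.779497
R = 1.6 * xi * H0 = 1.6 * 0.779497 * 4.89
R = 6.0988 m

6.0988


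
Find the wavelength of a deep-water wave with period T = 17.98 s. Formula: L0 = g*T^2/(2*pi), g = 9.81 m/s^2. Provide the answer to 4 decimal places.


L0 = g * T^2 / (2 * pi)
L0 = 9.81 * 17.98^2 / (2 * pi)
L0 = 9.81 * 323.2804 / 6.28319
L0 = 3171.3807 / 6.28319
L0 = 504.7409 m

504.7409


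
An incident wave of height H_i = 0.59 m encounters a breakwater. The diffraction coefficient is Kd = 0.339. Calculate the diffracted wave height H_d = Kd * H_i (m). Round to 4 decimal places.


H_d = Kd * H_i
H_d = 0.339 * 0.59
H_d = 0.2000 m

0.2000


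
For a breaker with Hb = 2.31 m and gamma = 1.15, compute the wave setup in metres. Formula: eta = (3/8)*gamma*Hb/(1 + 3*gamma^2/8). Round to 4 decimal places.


eta = (3/8) * gamma * Hb / (1 + 3*gamma^2/8)
Numerator = (3/8) * 1.15 * 2.31 = 0.996187
Denominator = 1 + 3*1.15^2/8 = 1 + 0.495938 = 1.495938
eta = 0.996187 / 1.495938
eta = 0.6659 m

0.6659


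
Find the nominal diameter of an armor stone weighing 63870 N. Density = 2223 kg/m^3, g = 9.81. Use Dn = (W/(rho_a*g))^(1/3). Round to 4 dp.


V = W / (rho_a * g)
V = 63870 / (2223 * 9.81)
V = 63870 / 21807.63
V = 2.928791 m^3
Dn = V^(1/3) = 2.928791^(1/3)
Dn = 1.4307 m

1.4307


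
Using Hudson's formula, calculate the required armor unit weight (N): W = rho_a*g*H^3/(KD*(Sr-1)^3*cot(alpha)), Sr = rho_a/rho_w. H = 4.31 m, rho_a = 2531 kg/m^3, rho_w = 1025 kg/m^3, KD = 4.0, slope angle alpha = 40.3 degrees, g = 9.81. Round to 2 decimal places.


Sr = rho_a / rho_w = 2531 / 1025 = 2.469268
(Sr - 1) = 1.469268
(Sr - 1)^3 = 3.171782
cot(40.3) = 1 / tan(40.3) = 1 / 0.848062 = 1.179160
Numerator = 2531 * 9.81 * 4.31^3 = 1987892.8105
Denominator = 4.0 * 3.171782 * 1.179160 = 14.960147
W = 1987892.8105 / 14.960147
W = 132879.23 N

132879.23


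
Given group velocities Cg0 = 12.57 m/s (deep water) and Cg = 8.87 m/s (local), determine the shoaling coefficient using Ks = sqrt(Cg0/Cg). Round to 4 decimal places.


Ks = sqrt(Cg0 / Cg)
Ks = sqrt(12.57 / 8.87)
Ks = sqrt(1.4171)
Ks = 1.1904

1.1904


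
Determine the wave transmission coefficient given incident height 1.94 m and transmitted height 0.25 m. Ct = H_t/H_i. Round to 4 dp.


Ct = H_t / H_i
Ct = 0.25 / 1.94
Ct = 0.1289

0.1289


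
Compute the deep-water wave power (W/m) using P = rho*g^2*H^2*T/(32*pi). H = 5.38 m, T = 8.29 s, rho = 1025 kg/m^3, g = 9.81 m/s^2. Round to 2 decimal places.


P = rho * g^2 * H^2 * T / (32 * pi)
P = 1025 * 9.81^2 * 5.38^2 * 8.29 / (32 * pi)
P = 1025 * 96.2361 * 28.9444 * 8.29 / 100.53096
P = 235440.47 W/m

235440.47


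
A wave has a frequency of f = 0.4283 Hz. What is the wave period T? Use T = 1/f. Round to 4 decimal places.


T = 1 / f
T = 1 / 0.4283
T = 2.3348 s

2.3348


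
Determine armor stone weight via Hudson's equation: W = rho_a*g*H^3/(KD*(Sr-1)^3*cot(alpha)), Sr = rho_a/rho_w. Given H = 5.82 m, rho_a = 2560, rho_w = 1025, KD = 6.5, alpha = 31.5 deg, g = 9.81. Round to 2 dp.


Sr = rho_a / rho_w = 2560 / 1025 = 2.497561
(Sr - 1) = 1.497561
(Sr - 1)^3 = 3.358563
cot(31.5) = 1 / tan(31.5) = 1 / 0.612801 = 1.631852
Numerator = 2560 * 9.81 * 5.82^3 = 4950829.0050
Denominator = 6.5 * 3.358563 * 1.631852 = 35.624402
W = 4950829.0050 / 35.624402
W = 138972.97 N

138972.97


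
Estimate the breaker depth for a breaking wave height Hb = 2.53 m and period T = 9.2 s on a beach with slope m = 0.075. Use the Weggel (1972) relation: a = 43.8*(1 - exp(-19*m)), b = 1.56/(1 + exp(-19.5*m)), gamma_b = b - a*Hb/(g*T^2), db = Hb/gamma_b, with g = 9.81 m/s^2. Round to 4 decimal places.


a = 43.8 * (1 - exp(-19 * m))
exp(-19 * 0.075) = exp(-1.4250) = 0.240508
a = 43.8 * (1 - 0.240508) = 33.265729
b = 1.56 / (1 + exp(-19.5 * m))
exp(-19.5 * 0.075) = exp(-1.4625) = 0.231656
b = 1.56 / (1 + 0.231656) = 1.266587
Hb / (g * T^2) = 2.53 / (9.81 * 9.2^2) = 2.53 / 830.3184 = 0.00304702
gamma_b = b - a * Hb/(g*T^2) = 1.266587 - 33.265729 * 0.00304702 = 1.165226
db = Hb / gamma_b = 2.53 / 1.165226
db = 2.1713 m

2.1713


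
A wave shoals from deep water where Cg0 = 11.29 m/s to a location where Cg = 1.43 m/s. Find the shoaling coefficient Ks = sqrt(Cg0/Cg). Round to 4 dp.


Ks = sqrt(Cg0 / Cg)
Ks = sqrt(11.29 / 1.43)
Ks = sqrt(7.8951)
Ks = 2.8098

2.8098


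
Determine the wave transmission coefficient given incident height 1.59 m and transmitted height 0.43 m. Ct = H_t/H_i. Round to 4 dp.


Ct = H_t / H_i
Ct = 0.43 / 1.59
Ct = 0.2704

0.2704


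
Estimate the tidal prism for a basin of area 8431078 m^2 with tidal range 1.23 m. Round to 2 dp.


Tidal prism = Area * Tidal range
P = 8431078 * 1.23
P = 10370225.94 m^3

10370225.94


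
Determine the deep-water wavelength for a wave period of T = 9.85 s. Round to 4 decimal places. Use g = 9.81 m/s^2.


L0 = g * T^2 / (2 * pi)
L0 = 9.81 * 9.85^2 / (2 * pi)
L0 = 9.81 * 97.0225 / 6.28319
L0 = 951.7907 / 6.28319
L0 = 151.4822 m

151.4822


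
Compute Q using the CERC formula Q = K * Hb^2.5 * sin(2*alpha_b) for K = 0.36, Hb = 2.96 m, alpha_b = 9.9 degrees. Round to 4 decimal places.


Q = K * Hb^2.5 * sin(2 * alpha_b)
Hb^2.5 = 2.96^2.5 = 15.074027
sin(2 * 9.9) = sin(19.8) = 0.338738
Q = 0.36 * 15.074027 * 0.338738
Q = 1.8382 m^3/s

1.8382


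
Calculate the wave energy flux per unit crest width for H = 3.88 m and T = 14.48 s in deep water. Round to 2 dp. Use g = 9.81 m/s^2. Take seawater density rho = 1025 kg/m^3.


P = rho * g^2 * H^2 * T / (32 * pi)
P = 1025 * 9.81^2 * 3.88^2 * 14.48 / (32 * pi)
P = 1025 * 96.2361 * 15.0544 * 14.48 / 100.53096
P = 213891.75 W/m

213891.75


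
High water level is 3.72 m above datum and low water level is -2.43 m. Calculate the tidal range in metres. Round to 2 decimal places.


Tidal range = High water - Low water
Tidal range = 3.72 - (-2.43)
Tidal range = 6.15 m

6.15


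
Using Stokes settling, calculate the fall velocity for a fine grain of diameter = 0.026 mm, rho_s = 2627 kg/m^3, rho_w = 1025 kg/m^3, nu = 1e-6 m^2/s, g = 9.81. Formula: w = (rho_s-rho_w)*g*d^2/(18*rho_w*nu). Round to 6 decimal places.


w = (rho_s - rho_w) * g * d^2 / (18 * rho_w * nu)
d = 0.026 mm = 0.000026 m
rho_s - rho_w = 2627 - 1025 = 1602
Numerator = 1602 * 9.81 * (0.000026)^2 = 0.000010623759
Denominator = 18 * 1025 * 1e-6 = 0.018450
w = 0.000576 m/s

0.000576


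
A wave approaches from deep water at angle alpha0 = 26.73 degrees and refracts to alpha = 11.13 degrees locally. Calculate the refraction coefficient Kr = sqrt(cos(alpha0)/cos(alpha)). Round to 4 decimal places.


Kr = sqrt(cos(alpha0) / cos(alpha))
cos(26.73) = 0.893136
cos(11.13) = 0.981192
Kr = sqrt(0.893136 / 0.981192)
Kr = sqrt(0.910256)
Kr = 0.9541

0.9541


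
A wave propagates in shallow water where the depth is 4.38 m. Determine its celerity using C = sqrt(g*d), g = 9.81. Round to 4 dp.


Using the shallow-water approximation:
C = sqrt(g * d) = sqrt(9.81 * 4.38)
C = sqrt(42.9678)
C = 6.5550 m/s

6.5550


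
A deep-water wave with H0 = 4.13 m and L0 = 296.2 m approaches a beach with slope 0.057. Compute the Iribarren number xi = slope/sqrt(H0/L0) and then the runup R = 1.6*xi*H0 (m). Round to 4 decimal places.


xi = slope / sqrt(H0/L0)
H0/L0 = 4.13/296.2 = 0.013943
sqrt(0.013943) = 0.118082
xi = 0.057 / 0.118082 = 0.482717
R = 1.6 * xi * H0 = 1.6 * 0.482717 * 4.13
R = 3.1898 m

3.1898


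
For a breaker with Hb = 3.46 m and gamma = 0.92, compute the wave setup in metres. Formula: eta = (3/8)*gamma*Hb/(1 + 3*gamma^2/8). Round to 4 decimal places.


eta = (3/8) * gamma * Hb / (1 + 3*gamma^2/8)
Numerator = (3/8) * 0.92 * 3.46 = 1.193700
Denominator = 1 + 3*0.92^2/8 = 1 + 0.317400 = 1.317400
eta = 1.193700 / 1.317400
eta = 0.9061 m

0.9061


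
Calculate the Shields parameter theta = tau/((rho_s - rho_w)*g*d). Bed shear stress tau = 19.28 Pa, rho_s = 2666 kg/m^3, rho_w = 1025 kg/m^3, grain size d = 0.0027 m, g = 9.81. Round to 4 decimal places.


theta = tau / ((rho_s - rho_w) * g * d)
rho_s - rho_w = 2666 - 1025 = 1641
Denominator = 1641 * 9.81 * 0.0027 = 43.465167
theta = 19.28 / 43.465167
theta = 0.4436

0.4436


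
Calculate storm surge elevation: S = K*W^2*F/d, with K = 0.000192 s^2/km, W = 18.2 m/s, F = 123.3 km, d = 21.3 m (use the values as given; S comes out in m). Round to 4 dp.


S = K * W^2 * F / d
W^2 = 18.2^2 = 331.24
S = 0.000192 * 331.24 * 123.3 / 21.3
Numerator = 0.000192 * 331.24 * 123.3 = 7.841643
S = 7.841643 / 21.3 = 0.3682 m

0.3682


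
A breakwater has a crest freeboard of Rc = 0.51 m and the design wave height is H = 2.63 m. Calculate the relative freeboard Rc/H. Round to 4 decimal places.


Relative freeboard = Rc / H
= 0.51 / 2.63
= 0.1939

0.1939


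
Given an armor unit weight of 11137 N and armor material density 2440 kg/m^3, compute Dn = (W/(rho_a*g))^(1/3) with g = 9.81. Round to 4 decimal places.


V = W / (rho_a * g)
V = 11137 / (2440 * 9.81)
V = 11137 / 23936.40
V = 0.465275 m^3
Dn = V^(1/3) = 0.465275^(1/3)
Dn = 0.7749 m

0.7749


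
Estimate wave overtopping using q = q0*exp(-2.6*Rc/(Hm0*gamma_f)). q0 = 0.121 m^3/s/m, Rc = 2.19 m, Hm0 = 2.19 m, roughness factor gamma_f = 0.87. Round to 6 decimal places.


q = q0 * exp(-2.6 * Rc / (Hm0 * gamma_f))
Exponent = -2.6 * 2.19 / (2.19 * 0.87)
= -2.6 * 2.19 / 1.9053
= -2.988506
exp(-2.988506) = 0.050363
q = 0.121 * 0.050363
q = 0.006094 m^3/s/m

0.006094


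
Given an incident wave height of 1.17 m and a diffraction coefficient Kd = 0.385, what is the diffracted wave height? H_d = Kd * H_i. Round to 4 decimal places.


H_d = Kd * H_i
H_d = 0.385 * 1.17
H_d = 0.4505 m

0.4505


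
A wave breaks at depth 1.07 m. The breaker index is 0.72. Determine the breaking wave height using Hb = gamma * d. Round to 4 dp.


Hb = gamma * d
Hb = 0.72 * 1.07
Hb = 0.7704 m

0.7704
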